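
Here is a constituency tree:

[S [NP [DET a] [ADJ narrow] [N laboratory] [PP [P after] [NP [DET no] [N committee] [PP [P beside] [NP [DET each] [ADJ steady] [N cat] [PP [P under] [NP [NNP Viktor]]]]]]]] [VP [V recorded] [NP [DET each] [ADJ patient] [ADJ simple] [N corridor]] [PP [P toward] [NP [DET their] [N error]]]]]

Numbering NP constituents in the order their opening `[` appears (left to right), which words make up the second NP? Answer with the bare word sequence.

In left-to-right order the NP constituents are "a narrow laboratory after no committee beside each steady cat under Viktor"; "no committee beside each steady cat under Viktor"; "each steady cat under Viktor"; "Viktor"; "each patient simple corridor"; "their error". Number 2 is "no committee beside each steady cat under Viktor".

no committee beside each steady cat under Viktor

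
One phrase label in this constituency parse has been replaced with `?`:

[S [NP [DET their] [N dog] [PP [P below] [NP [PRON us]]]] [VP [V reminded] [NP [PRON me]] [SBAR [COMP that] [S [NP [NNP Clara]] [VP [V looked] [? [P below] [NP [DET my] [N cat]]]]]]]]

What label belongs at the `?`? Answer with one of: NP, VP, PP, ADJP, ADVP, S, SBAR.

PP

Looking at what the `?` directly dominates — P 'below', NP — this is a prepositional phrase (PP).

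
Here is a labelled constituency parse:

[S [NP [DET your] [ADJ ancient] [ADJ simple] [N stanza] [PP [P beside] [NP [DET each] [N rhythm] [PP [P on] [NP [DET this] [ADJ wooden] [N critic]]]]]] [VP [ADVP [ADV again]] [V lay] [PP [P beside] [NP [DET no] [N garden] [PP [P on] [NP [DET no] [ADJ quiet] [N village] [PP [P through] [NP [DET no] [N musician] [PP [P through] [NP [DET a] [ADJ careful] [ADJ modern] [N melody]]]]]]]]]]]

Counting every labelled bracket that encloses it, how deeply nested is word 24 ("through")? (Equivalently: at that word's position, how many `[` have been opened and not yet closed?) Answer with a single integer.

The word sits inside P, which is inside PP, inside NP, inside PP, inside NP, inside PP, inside NP, inside PP, inside VP, inside S — 10 brackets in all.

10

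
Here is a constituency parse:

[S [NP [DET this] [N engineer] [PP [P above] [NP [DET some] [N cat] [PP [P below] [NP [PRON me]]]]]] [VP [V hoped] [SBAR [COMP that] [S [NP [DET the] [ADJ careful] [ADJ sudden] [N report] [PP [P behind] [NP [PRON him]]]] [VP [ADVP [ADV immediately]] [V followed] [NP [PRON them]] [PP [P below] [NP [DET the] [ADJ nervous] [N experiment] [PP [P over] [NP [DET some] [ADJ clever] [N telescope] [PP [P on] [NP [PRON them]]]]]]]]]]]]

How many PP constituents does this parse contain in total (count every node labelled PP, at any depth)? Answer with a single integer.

6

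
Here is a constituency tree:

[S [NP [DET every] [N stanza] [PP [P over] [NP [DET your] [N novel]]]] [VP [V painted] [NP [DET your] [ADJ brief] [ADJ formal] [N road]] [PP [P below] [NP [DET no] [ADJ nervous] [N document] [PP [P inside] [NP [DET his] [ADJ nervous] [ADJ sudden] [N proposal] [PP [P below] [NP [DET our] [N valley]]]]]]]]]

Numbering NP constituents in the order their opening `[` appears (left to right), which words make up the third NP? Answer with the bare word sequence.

Opening `[NP` markers occur at word positions 1, 4, 7, 12, 16, 21; the third of these opens the constituent [NP your brief formal road].

your brief formal road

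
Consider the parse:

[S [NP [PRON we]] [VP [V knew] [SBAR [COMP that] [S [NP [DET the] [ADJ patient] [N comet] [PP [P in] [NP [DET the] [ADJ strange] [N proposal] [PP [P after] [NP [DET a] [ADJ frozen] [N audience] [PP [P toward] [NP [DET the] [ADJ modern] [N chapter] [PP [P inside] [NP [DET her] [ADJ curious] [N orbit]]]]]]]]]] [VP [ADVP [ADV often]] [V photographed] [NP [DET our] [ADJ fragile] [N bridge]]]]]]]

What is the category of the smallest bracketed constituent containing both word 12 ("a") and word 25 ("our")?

S

Both words fall inside [S the patient comet in the strange proposal after a frozen audience toward the modern chapter inside her curious orbit often photographed our fragile bridge] (words 4–27), and no smaller constituent contains them both. Label: S.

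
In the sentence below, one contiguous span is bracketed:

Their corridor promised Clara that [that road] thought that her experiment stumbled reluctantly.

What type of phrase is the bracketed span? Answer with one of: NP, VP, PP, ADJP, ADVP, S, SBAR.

NP

The bracketed span "that road" is headed by "road", making it a noun phrase (NP).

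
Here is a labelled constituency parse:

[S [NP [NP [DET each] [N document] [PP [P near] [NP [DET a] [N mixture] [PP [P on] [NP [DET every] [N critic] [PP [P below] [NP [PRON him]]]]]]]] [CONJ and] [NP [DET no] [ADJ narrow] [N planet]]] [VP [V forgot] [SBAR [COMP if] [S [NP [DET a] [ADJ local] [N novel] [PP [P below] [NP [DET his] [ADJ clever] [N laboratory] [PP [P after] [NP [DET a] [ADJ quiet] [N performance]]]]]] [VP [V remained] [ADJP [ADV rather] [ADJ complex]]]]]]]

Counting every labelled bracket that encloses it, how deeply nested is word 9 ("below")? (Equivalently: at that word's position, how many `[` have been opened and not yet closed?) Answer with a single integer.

9

The word sits inside P, which is inside PP, inside NP, inside PP, inside NP, inside PP, inside NP, inside NP, inside S — 9 brackets in all.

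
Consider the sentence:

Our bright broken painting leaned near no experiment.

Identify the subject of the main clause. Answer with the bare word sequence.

In the main clause the verb is "leaned"; the NP preceding it, "our bright broken painting", is the subject.

our bright broken painting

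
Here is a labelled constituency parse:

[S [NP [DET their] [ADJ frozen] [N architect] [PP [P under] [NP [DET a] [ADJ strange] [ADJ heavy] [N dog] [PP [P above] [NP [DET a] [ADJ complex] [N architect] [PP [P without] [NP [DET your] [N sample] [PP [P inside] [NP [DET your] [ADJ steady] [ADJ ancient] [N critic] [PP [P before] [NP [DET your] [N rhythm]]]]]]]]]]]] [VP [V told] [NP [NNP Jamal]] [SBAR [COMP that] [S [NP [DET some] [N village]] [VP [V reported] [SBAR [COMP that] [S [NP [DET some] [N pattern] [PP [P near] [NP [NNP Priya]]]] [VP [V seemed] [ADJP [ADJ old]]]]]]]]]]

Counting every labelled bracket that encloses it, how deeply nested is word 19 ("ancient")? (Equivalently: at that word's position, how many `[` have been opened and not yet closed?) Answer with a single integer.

11

Counting open brackets not yet closed at "ancient": [S [NP [PP [NP [PP [NP [PP [NP [PP [NP [ADJ = 11.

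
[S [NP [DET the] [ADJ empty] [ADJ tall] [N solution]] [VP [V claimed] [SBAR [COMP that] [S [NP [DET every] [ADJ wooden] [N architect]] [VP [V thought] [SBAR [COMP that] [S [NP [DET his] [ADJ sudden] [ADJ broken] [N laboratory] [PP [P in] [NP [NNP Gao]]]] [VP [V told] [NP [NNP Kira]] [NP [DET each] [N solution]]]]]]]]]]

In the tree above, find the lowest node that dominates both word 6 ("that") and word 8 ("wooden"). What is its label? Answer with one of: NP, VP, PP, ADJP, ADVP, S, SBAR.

SBAR

The smallest bracket enclosing both words is [SBAR that every wooden architect thought that his sudden broken laboratory in Gao told Kira each solution], so the label is SBAR.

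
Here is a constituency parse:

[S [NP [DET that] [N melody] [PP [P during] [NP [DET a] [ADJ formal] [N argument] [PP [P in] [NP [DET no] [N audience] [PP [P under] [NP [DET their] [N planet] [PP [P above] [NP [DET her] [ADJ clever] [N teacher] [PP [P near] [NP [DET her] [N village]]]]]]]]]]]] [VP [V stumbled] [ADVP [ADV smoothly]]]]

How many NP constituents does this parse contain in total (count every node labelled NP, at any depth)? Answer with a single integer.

6

Scanning left to right, an opening `[NP` appears at word positions 1, 4, 8, 11, 14, 18 — 6 in total.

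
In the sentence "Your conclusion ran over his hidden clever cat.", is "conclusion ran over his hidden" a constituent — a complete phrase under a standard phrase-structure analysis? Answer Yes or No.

No

"conclusion" belongs to the noun phrase "your conclusion" while "hidden" belongs to the verb phrase "ran over his hidden clever cat"; a span that runs across that boundary is not a single phrase.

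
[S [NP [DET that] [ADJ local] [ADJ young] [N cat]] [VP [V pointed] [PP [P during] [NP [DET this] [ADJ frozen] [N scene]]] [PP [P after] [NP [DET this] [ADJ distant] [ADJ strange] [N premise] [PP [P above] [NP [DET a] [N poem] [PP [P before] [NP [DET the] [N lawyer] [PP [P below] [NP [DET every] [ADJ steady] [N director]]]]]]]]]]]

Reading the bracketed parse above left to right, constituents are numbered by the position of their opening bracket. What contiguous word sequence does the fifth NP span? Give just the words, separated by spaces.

the lawyer below every steady director

In left-to-right order the NP constituents are "that local young cat"; "this frozen scene"; "this distant strange premise above a poem before the lawyer below every steady director"; "a poem before the lawyer below every steady director"; "the lawyer below every steady director"; "every steady director". Number 5 is "the lawyer below every steady director".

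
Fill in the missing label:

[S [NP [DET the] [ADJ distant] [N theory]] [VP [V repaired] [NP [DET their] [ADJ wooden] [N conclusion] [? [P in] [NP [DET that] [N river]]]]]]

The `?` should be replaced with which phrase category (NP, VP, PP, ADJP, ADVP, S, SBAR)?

PP

The `?` node immediately contains: P 'in', NP. That is the internal structure of a prepositional phrase, so the label is PP.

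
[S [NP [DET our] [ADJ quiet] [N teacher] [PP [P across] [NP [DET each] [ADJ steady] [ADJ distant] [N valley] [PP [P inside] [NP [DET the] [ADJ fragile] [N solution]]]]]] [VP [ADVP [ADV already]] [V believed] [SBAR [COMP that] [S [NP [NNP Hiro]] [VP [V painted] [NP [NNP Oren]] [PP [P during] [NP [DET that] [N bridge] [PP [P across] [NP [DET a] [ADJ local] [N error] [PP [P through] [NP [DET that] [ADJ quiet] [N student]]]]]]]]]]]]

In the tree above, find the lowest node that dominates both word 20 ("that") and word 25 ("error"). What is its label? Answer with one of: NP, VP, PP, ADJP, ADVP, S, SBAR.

The smallest bracket enclosing both words is [NP that bridge across a local error through that quiet student], so the label is NP.

NP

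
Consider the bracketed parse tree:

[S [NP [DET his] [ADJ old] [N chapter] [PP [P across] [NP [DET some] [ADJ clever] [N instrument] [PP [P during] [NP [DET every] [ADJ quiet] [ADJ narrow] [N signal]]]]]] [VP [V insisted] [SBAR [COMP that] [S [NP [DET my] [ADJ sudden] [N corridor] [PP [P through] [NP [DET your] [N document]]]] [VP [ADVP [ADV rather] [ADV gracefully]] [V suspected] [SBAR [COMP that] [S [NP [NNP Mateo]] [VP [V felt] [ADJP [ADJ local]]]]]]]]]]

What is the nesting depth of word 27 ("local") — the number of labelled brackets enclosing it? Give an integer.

10

Path from the root down to the word: S → VP → SBAR → S → VP → SBAR → S → VP → ADJP → ADJ. That is 10 enclosing brackets.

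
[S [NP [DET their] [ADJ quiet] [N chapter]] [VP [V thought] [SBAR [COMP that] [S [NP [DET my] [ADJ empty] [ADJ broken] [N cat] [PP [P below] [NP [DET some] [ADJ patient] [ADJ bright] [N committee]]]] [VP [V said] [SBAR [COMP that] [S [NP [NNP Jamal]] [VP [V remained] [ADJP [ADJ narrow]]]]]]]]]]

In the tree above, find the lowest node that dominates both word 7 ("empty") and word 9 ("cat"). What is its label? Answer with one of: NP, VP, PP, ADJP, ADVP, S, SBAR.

NP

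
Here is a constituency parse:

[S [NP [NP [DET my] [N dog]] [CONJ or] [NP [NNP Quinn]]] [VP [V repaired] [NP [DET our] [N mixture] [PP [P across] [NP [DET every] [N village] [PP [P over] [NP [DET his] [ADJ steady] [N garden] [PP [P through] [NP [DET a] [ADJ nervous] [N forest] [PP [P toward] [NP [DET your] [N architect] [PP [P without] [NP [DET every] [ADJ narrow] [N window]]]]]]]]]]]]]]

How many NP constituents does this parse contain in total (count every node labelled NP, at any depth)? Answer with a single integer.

9

The NP constituents are: [NP my dog or Quinn]; [NP my dog]; [NP Quinn]; [NP our mixture across every village over his steady garden through a nervous forest toward your architect without every narrow window]; [NP every village over his steady garden through a nervous forest toward your architect without every narrow window]; [NP his steady garden through a nervous forest toward your architect without every narrow window] …. Total: 9.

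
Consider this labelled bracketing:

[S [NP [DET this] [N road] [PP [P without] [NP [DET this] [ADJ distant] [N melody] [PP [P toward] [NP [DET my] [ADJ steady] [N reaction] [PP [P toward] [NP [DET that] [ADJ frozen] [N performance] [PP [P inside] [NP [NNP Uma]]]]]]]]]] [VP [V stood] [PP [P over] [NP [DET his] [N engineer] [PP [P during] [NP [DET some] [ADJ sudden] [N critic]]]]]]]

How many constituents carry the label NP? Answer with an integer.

7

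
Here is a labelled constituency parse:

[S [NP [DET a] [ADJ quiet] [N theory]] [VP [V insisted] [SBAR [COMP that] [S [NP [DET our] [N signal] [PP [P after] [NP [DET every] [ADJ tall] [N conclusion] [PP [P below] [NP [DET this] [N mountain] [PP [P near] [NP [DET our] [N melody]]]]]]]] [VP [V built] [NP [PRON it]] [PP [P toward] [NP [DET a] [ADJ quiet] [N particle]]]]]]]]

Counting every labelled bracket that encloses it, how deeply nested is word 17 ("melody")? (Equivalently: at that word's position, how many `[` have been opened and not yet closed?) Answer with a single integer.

12

Counting open brackets not yet closed at "melody": [S [VP [SBAR [S [NP [PP [NP [PP [NP [PP [NP [N = 12.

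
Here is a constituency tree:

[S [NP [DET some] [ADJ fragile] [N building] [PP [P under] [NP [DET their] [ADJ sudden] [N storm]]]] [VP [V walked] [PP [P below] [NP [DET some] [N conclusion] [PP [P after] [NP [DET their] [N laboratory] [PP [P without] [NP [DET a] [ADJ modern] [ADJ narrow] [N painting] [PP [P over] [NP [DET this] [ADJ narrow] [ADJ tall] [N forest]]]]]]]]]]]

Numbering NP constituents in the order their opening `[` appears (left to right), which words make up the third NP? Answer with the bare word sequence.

Opening `[NP` markers occur at word positions 1, 5, 10, 13, 16, 21; the third of these opens the constituent [NP some conclusion after their laboratory without a modern narrow painting over this narrow tall forest].

some conclusion after their laboratory without a modern narrow painting over this narrow tall forest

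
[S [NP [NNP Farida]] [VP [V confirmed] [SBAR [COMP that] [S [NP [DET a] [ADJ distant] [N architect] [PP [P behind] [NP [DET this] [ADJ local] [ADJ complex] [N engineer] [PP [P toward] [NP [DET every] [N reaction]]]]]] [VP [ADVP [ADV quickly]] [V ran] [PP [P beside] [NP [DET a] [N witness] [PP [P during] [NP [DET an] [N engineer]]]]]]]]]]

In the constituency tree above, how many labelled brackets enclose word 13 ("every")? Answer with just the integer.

10

Counting open brackets not yet closed at "every": [S [VP [SBAR [S [NP [PP [NP [PP [NP [DET = 10.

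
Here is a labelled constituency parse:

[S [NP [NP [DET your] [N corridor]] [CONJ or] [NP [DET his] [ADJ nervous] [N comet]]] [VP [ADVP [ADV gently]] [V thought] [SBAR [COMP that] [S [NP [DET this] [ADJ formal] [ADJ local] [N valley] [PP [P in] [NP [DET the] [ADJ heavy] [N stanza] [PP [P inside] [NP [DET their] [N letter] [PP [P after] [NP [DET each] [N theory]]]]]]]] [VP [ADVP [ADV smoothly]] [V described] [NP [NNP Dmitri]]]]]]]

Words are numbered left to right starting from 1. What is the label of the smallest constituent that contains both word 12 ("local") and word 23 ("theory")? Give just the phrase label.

Both words fall inside [NP this formal local valley in the heavy stanza inside their letter after each theory] (words 10–23), and no smaller constituent contains them both. Label: NP.

NP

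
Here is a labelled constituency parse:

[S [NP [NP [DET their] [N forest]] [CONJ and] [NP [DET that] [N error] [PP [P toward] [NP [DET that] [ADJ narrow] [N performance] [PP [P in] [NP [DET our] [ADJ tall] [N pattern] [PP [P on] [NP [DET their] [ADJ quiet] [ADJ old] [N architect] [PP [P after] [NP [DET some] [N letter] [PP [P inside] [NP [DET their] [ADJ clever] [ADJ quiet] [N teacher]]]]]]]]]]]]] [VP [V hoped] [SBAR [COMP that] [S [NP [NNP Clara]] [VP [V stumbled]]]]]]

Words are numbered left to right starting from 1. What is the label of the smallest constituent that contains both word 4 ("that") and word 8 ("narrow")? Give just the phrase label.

NP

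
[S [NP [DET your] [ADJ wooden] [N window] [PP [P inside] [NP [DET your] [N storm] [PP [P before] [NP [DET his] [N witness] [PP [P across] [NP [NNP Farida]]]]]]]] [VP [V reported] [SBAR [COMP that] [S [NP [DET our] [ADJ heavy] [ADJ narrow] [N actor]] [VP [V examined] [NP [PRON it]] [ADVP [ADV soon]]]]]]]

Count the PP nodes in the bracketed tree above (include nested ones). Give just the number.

The PP constituents are: [PP inside your storm before his witness across Farida]; [PP before his witness across Farida]; [PP across Farida]. Total: 3.

3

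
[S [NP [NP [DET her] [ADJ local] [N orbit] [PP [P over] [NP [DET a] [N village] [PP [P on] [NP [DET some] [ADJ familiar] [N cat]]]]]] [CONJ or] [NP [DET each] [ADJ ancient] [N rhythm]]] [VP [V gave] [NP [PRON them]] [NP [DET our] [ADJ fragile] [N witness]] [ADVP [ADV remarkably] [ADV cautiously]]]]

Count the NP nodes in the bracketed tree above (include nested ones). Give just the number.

7

Scanning left to right, an opening `[NP` appears at word positions 1, 1, 5, 8, 12, 16, 17 — 7 in total.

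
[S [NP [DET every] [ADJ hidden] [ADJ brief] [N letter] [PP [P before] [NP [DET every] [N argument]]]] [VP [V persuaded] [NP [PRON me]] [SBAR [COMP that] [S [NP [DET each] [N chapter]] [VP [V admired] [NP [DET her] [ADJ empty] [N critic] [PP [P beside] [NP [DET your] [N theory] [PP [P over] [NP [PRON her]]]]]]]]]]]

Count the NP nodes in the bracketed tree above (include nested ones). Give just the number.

Listing each NP by its span: [NP every hidden brief letter before every argument]; [NP every argument]; [NP me]; [NP each chapter]; [NP her empty critic beside your theory over her]; [NP your theory over her] … — that makes 7.

7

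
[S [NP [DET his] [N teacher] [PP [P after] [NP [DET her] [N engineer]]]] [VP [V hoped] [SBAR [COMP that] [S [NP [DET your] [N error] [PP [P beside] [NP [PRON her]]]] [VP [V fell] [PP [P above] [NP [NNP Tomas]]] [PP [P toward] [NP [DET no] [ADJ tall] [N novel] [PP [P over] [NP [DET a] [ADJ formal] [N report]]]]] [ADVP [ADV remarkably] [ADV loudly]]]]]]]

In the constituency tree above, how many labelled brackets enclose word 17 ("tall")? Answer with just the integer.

8

Path from the root down to the word: S → VP → SBAR → S → VP → PP → NP → ADJ. That is 8 enclosing brackets.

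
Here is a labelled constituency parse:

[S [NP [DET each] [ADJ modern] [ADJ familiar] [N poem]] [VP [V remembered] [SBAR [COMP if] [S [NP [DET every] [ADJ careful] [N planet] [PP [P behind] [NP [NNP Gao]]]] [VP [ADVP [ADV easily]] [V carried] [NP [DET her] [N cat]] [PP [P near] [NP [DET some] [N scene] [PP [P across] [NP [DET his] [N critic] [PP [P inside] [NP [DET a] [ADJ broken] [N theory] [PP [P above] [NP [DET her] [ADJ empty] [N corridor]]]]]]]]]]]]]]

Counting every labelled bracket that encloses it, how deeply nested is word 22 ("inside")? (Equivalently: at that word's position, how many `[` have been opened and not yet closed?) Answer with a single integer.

11

Counting open brackets not yet closed at "inside": [S [VP [SBAR [S [VP [PP [NP [PP [NP [PP [P = 11.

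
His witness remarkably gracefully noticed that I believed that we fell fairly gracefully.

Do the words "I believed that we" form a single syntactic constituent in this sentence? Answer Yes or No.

"I" belongs to the noun phrase "I" while "we" belongs to the verb phrase "believed that we fell fairly gracefully"; a span that runs across that boundary is not a single phrase.

No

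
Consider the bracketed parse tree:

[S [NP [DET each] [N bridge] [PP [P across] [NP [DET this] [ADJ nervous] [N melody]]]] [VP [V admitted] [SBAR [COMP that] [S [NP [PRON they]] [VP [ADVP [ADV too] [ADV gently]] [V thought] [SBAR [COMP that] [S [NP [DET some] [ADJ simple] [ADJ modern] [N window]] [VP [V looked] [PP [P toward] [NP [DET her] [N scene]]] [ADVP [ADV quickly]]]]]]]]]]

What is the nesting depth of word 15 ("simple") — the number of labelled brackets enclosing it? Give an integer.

Path from the root down to the word: S → VP → SBAR → S → VP → SBAR → S → NP → ADJ. That is 9 enclosing brackets.

9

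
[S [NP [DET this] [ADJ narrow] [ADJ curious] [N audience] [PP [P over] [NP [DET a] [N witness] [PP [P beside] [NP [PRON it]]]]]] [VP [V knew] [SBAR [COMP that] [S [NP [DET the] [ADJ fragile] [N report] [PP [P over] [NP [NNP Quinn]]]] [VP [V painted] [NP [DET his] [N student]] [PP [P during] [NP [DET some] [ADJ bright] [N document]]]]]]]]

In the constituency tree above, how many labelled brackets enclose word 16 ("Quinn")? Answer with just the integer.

The word sits inside NNP, which is inside NP, inside PP, inside NP, inside S, inside SBAR, inside VP, inside S — 8 brackets in all.

8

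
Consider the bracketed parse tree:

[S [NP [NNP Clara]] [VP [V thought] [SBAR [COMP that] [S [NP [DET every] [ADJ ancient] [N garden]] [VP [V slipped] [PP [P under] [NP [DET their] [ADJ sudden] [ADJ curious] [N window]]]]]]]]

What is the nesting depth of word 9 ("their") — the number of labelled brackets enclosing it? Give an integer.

8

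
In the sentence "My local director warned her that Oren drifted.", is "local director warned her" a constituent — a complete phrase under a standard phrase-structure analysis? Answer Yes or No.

No

"local" belongs to the noun phrase "my local director" while "her" belongs to the verb phrase "warned her that Oren drifted"; a span that runs across that boundary is not a single phrase.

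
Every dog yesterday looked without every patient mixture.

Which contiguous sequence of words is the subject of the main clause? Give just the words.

every dog

In the main clause the verb is "looked"; the NP preceding it, "every dog", is the subject.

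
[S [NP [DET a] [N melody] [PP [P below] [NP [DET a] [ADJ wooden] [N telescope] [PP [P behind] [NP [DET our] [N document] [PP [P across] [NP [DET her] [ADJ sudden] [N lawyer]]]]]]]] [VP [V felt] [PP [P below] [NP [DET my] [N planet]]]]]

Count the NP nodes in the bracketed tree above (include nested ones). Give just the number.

5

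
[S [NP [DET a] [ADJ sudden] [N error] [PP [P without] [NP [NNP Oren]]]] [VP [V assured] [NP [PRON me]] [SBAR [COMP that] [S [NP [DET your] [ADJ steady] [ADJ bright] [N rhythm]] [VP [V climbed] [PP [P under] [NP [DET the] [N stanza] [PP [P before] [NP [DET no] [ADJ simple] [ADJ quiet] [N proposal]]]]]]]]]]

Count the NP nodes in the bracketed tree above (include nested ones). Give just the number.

6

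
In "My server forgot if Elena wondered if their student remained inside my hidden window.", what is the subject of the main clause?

my server

The subject of the main clause is the NP immediately before the verb "forgot": "my server".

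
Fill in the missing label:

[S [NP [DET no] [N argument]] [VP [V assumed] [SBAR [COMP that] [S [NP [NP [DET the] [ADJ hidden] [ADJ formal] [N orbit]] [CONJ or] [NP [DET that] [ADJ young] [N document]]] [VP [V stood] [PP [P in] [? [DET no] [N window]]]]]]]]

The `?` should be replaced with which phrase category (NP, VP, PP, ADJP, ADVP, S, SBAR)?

A constituent whose immediate children are DET 'no', N 'window' is a noun phrase: NP.

NP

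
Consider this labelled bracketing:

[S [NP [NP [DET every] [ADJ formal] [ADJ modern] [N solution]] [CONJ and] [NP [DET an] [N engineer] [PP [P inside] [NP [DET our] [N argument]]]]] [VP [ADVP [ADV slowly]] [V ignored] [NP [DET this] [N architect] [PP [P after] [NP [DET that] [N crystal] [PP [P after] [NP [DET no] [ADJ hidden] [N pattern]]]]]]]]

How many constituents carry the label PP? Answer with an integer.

The PP constituents are: [PP inside our argument]; [PP after that crystal after no hidden pattern]; [PP after no hidden pattern]. Total: 3.

3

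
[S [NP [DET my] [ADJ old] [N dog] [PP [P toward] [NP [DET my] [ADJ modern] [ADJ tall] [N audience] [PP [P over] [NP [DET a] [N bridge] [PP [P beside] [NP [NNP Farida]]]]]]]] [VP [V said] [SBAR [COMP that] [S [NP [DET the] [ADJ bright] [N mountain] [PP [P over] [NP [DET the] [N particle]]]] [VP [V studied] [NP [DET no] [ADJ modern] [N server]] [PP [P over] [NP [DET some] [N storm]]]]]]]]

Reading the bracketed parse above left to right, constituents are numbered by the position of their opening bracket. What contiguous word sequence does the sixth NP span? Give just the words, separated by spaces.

Opening `[NP` markers occur at word positions 1, 5, 10, 13, 16, 20, 23, 27; the sixth of these opens the constituent [NP the particle].

the particle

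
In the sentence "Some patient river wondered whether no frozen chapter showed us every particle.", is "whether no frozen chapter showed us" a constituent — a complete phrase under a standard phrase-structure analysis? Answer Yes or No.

No

The smallest constituent containing the whole sequence is the subordinate clause [SBAR whether no frozen chapter showed us every particle], but the sequence is only part of it — it straddles the boundary between complementizer "whether" and clause "no frozen chapter showed us every particle".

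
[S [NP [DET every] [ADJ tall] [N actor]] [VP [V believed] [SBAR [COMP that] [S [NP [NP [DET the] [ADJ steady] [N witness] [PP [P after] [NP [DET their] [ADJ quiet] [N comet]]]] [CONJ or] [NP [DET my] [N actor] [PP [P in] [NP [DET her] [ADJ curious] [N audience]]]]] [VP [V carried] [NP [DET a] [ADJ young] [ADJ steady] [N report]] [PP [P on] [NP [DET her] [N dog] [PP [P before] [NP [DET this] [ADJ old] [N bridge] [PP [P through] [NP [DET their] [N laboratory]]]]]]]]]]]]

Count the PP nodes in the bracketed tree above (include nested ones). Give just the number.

5

Listing each PP by its span: [PP after their quiet comet]; [PP in her curious audience]; [PP on her dog before this old bridge through their laboratory]; [PP before this old bridge through their laboratory]; [PP through their laboratory] — that makes 5.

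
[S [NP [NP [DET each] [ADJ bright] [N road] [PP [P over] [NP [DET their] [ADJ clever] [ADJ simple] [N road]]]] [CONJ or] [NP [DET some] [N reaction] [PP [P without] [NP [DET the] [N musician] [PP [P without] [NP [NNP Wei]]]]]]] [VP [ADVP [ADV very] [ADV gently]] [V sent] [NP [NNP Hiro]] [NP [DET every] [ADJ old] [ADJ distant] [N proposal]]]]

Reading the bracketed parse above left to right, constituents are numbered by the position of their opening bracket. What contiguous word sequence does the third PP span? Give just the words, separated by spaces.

without Wei

Opening `[PP` markers occur at word positions 4, 12, 15; the third of these opens the constituent [PP without Wei].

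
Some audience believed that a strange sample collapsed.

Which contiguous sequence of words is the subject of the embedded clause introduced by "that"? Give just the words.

"a strange sample" is the NP that combines with the VP headed by "collapsed" to form the embedded clause introduced by "that" — the subject.

a strange sample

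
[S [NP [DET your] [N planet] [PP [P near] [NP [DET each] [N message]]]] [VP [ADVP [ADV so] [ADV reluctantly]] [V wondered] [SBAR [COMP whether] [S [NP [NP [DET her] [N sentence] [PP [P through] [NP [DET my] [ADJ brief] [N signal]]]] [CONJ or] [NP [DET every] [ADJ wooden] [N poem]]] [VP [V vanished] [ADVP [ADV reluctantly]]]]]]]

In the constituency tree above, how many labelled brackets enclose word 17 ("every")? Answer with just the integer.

7

Counting open brackets not yet closed at "every": [S [VP [SBAR [S [NP [NP [DET = 7.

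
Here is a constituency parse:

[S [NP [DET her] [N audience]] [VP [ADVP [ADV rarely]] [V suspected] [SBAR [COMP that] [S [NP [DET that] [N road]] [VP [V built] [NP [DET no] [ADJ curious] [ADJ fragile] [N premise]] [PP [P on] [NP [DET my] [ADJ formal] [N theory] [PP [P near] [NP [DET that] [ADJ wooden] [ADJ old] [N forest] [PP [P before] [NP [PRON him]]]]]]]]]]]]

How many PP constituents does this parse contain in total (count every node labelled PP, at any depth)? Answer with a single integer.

3

Listing each PP by its span: [PP on my formal theory near that wooden old forest before him]; [PP near that wooden old forest before him]; [PP before him] — that makes 3.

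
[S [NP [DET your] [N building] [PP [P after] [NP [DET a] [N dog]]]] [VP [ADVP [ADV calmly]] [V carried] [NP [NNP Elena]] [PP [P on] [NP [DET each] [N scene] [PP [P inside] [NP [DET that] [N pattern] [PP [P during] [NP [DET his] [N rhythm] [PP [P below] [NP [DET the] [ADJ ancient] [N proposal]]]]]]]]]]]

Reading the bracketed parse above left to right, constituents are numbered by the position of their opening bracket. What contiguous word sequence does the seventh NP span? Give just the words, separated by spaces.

In left-to-right order the NP constituents are "your building after a dog"; "a dog"; "Elena"; "each scene inside that pattern during his rhythm below the ancient proposal"; "that pattern during his rhythm below the ancient proposal"; "his rhythm below the ancient proposal"; "the ancient proposal". Number 7 is "the ancient proposal".

the ancient proposal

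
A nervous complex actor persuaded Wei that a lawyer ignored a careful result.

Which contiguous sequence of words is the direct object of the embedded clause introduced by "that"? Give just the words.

a careful result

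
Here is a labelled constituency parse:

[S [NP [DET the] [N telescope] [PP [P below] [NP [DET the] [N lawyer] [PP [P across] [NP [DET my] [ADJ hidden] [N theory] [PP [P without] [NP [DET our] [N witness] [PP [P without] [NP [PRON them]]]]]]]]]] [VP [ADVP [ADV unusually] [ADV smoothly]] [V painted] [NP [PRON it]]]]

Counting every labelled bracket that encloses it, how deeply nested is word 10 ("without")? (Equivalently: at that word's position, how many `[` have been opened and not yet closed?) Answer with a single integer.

8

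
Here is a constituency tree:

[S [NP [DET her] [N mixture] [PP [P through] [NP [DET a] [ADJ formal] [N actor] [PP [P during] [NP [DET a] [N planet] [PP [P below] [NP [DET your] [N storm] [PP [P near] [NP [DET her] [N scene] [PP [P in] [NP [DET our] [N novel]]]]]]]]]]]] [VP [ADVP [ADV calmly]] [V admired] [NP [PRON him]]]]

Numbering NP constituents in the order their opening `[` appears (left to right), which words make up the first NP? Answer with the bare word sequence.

her mixture through a formal actor during a planet below your storm near her scene in our novel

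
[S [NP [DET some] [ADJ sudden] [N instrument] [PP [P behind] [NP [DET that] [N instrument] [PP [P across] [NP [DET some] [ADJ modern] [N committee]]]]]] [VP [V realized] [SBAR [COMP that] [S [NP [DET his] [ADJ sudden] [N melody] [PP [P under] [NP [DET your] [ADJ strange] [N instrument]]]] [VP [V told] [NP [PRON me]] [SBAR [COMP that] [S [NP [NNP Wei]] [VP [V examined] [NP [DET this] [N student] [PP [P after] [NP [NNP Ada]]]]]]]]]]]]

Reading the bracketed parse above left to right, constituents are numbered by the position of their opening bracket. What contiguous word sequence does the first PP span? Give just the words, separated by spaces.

Opening `[PP` markers occur at word positions 4, 7, 16, 27; the first of these opens the constituent [PP behind that instrument across some modern committee].

behind that instrument across some modern committee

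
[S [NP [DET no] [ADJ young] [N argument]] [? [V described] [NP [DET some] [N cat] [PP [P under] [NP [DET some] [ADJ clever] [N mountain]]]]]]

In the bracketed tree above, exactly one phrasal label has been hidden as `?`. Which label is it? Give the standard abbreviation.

VP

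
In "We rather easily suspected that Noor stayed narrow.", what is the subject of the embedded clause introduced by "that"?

Noor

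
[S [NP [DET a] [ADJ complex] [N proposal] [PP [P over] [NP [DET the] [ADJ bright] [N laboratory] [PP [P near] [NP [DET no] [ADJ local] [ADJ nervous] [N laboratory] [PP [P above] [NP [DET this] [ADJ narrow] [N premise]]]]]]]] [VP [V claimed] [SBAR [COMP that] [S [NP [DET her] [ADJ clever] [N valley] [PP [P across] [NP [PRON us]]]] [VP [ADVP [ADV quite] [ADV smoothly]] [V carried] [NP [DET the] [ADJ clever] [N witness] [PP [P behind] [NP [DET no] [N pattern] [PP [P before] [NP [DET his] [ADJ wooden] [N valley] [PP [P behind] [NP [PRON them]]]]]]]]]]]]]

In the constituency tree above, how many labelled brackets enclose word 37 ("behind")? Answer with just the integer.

12

The word sits inside P, which is inside PP, inside NP, inside PP, inside NP, inside PP, inside NP, inside VP, inside S, inside SBAR, inside VP, inside S — 12 brackets in all.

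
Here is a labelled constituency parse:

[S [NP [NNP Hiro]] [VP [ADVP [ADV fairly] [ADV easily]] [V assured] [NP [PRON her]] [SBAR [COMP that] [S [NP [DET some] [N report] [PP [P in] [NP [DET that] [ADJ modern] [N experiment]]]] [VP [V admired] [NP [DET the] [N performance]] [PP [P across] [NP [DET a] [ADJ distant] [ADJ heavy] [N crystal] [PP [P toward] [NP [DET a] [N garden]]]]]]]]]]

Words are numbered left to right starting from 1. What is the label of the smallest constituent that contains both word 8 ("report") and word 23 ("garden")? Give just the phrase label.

Both words fall inside [S some report in that modern experiment admired the performance across a distant heavy crystal toward a garden] (words 7–23), and no smaller constituent contains them both. Label: S.

S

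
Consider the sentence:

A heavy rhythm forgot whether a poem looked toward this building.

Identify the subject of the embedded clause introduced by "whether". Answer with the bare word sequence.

"a poem" is the NP that combines with the VP headed by "looked" to form the embedded clause introduced by "whether" — the subject.

a poem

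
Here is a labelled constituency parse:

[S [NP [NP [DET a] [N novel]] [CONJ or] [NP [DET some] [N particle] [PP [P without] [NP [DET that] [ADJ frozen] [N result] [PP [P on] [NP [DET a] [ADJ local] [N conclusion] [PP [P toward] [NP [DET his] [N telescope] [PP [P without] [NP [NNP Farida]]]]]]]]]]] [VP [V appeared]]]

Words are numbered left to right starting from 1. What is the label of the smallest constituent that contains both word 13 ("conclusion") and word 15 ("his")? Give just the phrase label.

NP

The smallest bracket enclosing both words is [NP a local conclusion toward his telescope without Farida], so the label is NP.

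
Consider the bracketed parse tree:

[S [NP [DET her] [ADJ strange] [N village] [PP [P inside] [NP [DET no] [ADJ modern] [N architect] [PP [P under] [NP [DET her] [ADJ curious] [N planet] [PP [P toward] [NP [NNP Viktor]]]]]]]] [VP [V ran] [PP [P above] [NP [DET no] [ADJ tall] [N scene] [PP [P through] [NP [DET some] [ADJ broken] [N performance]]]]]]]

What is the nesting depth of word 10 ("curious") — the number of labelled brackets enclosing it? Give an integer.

Counting open brackets not yet closed at "curious": [S [NP [PP [NP [PP [NP [ADJ = 7.

7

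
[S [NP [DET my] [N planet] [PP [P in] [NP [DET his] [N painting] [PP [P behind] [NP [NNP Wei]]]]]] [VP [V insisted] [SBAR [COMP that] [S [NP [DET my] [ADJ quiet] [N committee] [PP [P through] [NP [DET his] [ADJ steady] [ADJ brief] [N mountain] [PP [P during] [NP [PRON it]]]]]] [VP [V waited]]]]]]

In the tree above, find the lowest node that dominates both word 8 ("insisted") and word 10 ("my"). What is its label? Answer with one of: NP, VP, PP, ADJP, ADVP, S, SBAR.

VP

Word 8 lies under S → VP → V; word 10 lies under S → VP → SBAR → S → NP → DET. The lowest shared node is the VP.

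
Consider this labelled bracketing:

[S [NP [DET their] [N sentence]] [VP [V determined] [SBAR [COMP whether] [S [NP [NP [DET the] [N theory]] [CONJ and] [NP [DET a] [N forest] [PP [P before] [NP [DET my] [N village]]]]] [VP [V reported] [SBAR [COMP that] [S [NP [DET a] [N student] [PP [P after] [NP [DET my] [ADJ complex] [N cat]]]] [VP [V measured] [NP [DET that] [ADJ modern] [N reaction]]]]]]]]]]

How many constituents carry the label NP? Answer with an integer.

Listing each NP by its span: [NP their sentence]; [NP the theory and a forest before my village]; [NP the theory]; [NP a forest before my village]; [NP my village]; [NP a student after my complex cat] … — that makes 8.

8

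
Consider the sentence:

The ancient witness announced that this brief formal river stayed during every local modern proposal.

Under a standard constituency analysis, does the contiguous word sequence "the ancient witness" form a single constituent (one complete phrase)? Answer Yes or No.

Yes

These words form the whole noun phrase headed by "witness", so yes — one constituent.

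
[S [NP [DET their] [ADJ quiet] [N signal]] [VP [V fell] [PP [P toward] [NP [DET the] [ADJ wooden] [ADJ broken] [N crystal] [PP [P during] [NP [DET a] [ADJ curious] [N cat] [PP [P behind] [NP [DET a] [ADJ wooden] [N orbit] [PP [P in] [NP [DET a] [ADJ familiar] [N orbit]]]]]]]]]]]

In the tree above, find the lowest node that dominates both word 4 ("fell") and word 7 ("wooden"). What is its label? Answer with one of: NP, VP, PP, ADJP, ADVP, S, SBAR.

VP

Word 4 lies under S → VP → V; word 7 lies under S → VP → PP → NP → ADJ. The lowest shared node is the VP.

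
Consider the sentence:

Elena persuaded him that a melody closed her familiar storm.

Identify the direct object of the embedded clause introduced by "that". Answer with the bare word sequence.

The verb of the embedded clause introduced by "that" is "closed"; its direct object is the NP "her familiar storm".

her familiar storm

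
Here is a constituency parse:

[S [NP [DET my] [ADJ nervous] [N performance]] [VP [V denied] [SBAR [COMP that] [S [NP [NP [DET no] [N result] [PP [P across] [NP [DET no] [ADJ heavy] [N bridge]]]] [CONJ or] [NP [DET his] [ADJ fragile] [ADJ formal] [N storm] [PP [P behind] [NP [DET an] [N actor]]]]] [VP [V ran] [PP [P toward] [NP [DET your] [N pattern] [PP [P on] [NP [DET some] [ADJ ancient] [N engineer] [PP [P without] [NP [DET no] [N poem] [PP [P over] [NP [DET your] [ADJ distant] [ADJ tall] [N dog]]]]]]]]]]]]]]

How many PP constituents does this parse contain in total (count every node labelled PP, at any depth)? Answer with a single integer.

6

Scanning left to right, an opening `[PP` appears at word positions 8, 17, 21, 24, 28, 31 — 6 in total.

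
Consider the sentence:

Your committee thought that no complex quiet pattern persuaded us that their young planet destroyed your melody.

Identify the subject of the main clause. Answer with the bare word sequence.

The subject of the main clause is the NP immediately before the verb "thought": "your committee".

your committee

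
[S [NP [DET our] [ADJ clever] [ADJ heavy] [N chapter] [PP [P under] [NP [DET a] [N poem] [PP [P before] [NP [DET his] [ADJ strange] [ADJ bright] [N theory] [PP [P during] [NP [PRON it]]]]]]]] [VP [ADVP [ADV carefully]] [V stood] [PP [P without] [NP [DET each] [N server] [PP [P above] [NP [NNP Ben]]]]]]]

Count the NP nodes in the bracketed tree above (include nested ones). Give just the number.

6

The NP constituents are: [NP our clever heavy chapter under a poem before his strange bright theory during it]; [NP a poem before his strange bright theory during it]; [NP his strange bright theory during it]; [NP it]; [NP each server above Ben]; [NP Ben]. Total: 6.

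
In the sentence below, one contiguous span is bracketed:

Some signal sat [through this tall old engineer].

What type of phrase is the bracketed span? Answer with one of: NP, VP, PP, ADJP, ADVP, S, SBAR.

PP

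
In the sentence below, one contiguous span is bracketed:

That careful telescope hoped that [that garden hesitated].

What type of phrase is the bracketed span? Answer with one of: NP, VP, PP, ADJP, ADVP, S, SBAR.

"hesitated" is the head of the bracketed span, so the span is a clause: S.

S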